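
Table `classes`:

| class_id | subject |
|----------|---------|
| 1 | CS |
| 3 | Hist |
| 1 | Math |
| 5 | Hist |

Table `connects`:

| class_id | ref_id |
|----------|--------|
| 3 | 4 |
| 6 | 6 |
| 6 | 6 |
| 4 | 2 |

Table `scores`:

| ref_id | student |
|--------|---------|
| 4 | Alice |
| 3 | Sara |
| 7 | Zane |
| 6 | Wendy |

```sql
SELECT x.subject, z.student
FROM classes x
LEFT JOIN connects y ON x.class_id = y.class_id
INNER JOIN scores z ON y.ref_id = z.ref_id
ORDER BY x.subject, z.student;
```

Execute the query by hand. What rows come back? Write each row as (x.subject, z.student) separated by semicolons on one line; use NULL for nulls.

(Hist, Alice)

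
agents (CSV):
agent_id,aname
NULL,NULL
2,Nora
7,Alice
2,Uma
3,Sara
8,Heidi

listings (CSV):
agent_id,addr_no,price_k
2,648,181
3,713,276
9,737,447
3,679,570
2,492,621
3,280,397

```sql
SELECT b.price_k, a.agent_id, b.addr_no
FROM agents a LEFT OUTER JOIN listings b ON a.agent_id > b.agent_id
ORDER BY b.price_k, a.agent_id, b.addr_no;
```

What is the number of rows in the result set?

LEFT JOIN keeps every row from `agents`; unmatched rows get NULL for `listings`'s columns.
Matching on a.agent_id > b.agent_id. A NULL in a compared column never satisfies the condition.
Matched pairs: 12; unmatched a rows kept: 3.
Total: 12 matched + 3 padded = 15 rows.

15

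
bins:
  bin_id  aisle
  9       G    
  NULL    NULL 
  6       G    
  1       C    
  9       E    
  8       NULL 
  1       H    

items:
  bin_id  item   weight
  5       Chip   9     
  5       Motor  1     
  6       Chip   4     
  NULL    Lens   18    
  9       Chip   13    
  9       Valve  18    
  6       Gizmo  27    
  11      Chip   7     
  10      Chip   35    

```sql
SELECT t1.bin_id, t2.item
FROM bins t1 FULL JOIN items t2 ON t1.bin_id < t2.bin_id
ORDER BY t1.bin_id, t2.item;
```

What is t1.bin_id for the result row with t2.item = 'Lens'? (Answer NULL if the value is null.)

NULL

FULL OUTER JOIN keeps every row from both sides; unmatched rows get NULL for the other side's columns.
Matching on t1.bin_id < t2.bin_id. A NULL in a compared column never satisfies the condition.
- bin_id=9: 2 matching t2 row(s), so 2 row(s) emitted.
- bin_id=NULL: no t2 row matches, row kept with t2 columns NULL.
- bin_id=6: 4 matching t2 row(s), so 4 row(s) emitted.
- bin_id=1: 8 matching t2 row(s), so 8 row(s) emitted.
- bin_id=9: 2 matching t2 row(s), so 2 row(s) emitted.
- bin_id=8: 4 matching t2 row(s), so 4 row(s) emitted.
- bin_id=1: 8 matching t2 row(s), so 8 row(s) emitted.
- 1 t2 row(s) had no t1 match → kept, t1 columns NULL.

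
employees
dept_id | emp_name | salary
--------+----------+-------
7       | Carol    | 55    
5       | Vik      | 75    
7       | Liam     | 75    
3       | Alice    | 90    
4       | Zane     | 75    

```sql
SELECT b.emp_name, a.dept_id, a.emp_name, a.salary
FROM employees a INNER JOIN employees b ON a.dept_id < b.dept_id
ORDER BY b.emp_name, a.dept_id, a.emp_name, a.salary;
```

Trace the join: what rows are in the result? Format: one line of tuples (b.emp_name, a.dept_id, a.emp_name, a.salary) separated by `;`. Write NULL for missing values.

(Carol, 3, Alice, 90); (Carol, 4, Zane, 75); (Carol, 5, Vik, 75); (Liam, 3, Alice, 90); (Liam, 4, Zane, 75); (Liam, 5, Vik, 75); (Vik, 3, Alice, 90); (Vik, 4, Zane, 75); (Zane, 3, Alice, 90)

INNER JOIN keeps only pairs where the ON condition holds.
Matching on a.dept_id < b.dept_id.
Matched pairs: 9.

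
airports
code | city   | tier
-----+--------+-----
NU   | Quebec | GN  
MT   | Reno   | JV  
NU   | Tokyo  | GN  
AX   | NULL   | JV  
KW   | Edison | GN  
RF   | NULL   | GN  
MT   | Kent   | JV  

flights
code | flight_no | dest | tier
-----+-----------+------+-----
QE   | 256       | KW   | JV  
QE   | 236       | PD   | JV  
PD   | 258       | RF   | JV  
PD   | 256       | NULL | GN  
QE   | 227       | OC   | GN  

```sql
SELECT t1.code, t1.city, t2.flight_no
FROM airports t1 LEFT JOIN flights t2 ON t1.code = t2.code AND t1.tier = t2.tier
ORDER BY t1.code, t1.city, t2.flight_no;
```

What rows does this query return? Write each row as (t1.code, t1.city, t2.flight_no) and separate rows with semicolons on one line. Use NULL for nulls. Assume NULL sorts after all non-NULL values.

(AX, NULL, NULL); (KW, Edison, NULL); (MT, Kent, NULL); (MT, Reno, NULL); (NU, Quebec, NULL); (NU, Tokyo, NULL); (RF, NULL, NULL)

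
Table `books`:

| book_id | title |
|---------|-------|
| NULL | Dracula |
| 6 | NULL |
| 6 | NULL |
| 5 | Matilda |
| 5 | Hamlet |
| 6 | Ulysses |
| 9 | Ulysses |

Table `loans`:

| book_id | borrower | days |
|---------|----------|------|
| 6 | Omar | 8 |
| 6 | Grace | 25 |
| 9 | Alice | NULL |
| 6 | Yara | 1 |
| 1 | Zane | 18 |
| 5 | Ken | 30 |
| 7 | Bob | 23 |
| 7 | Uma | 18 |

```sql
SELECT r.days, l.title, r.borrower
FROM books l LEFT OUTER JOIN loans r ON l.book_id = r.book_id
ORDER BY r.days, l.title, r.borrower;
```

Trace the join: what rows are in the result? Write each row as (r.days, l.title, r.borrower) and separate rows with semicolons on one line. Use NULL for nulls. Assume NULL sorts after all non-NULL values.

LEFT JOIN keeps every row from `books`; unmatched rows get NULL for `loans`'s columns.
Matching on l.book_id = r.book_id. A NULL in a compared column never satisfies the condition.
Matched pairs: 12; unmatched l rows kept: 1.

(1, Ulysses, Yara); (1, NULL, Yara); (1, NULL, Yara); (8, Ulysses, Omar); (8, NULL, Omar); (8, NULL, Omar); (25, Ulysses, Grace); (25, NULL, Grace); (25, NULL, Grace); (30, Hamlet, Ken); (30, Matilda, Ken); (NULL, Dracula, NULL); (NULL, Ulysses, Alice)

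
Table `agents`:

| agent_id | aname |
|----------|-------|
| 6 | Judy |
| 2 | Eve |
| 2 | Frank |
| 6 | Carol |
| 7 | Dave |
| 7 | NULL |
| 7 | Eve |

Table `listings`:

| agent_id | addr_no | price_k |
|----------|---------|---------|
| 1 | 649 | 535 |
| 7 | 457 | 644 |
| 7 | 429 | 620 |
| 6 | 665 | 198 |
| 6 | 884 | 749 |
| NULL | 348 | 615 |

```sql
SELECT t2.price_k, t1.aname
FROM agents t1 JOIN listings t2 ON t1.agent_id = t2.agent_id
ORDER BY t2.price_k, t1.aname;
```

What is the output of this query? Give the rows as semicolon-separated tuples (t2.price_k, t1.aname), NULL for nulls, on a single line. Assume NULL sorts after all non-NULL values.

(198, Carol); (198, Judy); (620, Dave); (620, Eve); (620, NULL); (644, Dave); (644, Eve); (644, NULL); (749, Carol); (749, Judy)

INNER JOIN keeps only pairs where the ON condition holds.
Matching on t1.agent_id = t2.agent_id. A NULL in a compared column never satisfies the condition.
- t1 row (agent_id=6): matches 2 t2 row(s) → 2 output row(s).
- t1 row (agent_id=2): no match → dropped.
- t1 row (agent_id=2): no match → dropped.
- t1 row (agent_id=6): matches 2 t2 row(s) → 2 output row(s).
- t1 row (agent_id=7): matches 2 t2 row(s) → 2 output row(s).
- t1 row (agent_id=7): matches 2 t2 row(s) → 2 output row(s).
- t1 row (agent_id=7): matches 2 t2 row(s) → 2 output row(s).
After projecting and ordering:
t2.price_k | t1.aname
198 | Carol
198 | Judy
620 | Dave
620 | Eve
620 | NULL
644 | Dave
644 | Eve
644 | NULL
749 | Carol
749 | Judy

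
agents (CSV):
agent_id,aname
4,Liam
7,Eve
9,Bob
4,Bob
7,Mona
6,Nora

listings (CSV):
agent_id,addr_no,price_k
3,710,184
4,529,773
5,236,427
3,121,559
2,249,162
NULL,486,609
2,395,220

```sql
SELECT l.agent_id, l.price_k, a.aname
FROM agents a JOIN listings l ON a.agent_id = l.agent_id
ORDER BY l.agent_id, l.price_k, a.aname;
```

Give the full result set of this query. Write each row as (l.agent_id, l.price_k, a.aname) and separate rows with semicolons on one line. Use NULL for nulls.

(4, 773, Bob); (4, 773, Liam)

INNER JOIN keeps only pairs where the ON condition holds.
Matching on a.agent_id = l.agent_id. A NULL in a compared column never satisfies the condition.
- a[0] agent_id=4 → 1 match(es) in l → 1 row(s).
- a[1] agent_id=7 → no match; dropped.
- a[2] agent_id=9 → no match; dropped.
- a[3] agent_id=4 → 1 match(es) in l → 1 row(s).
- a[4] agent_id=7 → no match; dropped.
- a[5] agent_id=6 → no match; dropped.
After projecting and ordering:
l.agent_id | l.price_k | a.aname
4 | 773 | Bob
4 | 773 | Liam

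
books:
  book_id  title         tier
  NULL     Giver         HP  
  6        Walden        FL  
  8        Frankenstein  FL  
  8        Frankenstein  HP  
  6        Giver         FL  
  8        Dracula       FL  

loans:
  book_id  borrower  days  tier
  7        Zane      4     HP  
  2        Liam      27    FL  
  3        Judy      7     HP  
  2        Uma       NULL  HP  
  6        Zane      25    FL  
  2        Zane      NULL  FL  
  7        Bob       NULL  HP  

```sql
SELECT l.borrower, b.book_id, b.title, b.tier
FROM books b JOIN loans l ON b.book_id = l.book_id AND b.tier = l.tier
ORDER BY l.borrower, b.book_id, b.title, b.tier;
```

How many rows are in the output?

2

INNER JOIN keeps only pairs where the ON condition holds.
Matching on b.book_id = l.book_id AND b.tier = l.tier. A NULL in a compared column never satisfies the condition.
Matched pairs: 2.
Total: 2 rows.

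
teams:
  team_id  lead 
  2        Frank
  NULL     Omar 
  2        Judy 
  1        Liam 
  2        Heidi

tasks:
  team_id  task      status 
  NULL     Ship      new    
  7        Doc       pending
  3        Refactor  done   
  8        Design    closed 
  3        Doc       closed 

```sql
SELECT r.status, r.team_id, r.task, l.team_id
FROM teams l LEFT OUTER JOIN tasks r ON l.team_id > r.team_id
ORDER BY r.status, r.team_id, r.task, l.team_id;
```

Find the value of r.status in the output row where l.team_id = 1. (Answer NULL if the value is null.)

NULL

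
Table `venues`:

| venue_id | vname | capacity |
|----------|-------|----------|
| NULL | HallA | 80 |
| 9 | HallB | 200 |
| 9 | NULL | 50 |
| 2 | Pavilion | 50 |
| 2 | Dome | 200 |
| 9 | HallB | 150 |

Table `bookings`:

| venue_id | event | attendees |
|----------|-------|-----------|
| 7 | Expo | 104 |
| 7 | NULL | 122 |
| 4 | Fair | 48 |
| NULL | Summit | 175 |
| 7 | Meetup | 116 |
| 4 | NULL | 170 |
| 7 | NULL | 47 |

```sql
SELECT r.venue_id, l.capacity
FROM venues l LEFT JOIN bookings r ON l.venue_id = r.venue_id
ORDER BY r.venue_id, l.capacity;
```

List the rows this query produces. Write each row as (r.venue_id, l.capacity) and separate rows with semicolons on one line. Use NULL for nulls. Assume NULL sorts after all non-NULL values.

(NULL, 50); (NULL, 50); (NULL, 80); (NULL, 150); (NULL, 200); (NULL, 200)

LEFT JOIN keeps every row from `venues`; unmatched rows get NULL for `bookings`'s columns.
Matching on l.venue_id = r.venue_id. A NULL in a compared column never satisfies the condition.
Matched pairs: 0; unmatched l rows kept: 6.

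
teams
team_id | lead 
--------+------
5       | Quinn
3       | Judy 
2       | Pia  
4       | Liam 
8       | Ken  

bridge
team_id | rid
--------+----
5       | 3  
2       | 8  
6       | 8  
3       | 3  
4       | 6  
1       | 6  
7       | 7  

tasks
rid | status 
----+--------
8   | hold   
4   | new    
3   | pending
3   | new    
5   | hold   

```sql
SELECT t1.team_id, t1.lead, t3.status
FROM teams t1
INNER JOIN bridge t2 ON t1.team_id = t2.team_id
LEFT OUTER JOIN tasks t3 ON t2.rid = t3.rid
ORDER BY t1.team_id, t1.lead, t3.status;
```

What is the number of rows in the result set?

6

Step 1 — t1 INNER JOIN t2 on team_id → 4 row(s).
Then LEFT JOIN `tasks t3` on rid: each of those 4 rows is kept; rows whose t2.rid has no match in t3 get NULL for t3's columns.
Result: 6 row(s).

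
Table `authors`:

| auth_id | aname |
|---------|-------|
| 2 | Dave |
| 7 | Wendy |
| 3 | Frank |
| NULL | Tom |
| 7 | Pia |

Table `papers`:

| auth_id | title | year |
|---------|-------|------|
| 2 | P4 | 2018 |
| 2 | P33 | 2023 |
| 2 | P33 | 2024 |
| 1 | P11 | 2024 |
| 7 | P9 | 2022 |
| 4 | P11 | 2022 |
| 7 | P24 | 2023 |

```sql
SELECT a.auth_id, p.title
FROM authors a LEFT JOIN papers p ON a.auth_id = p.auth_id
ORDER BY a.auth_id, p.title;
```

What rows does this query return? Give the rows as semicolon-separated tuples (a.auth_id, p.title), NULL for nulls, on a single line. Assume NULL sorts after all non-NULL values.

LEFT JOIN keeps every row from `authors`; unmatched rows get NULL for `papers`'s columns.
Matching on a.auth_id = p.auth_id. A NULL in a compared column never satisfies the condition.
Matched pairs: 7; unmatched a rows kept: 2.

(2, P33); (2, P33); (2, P4); (3, NULL); (7, P24); (7, P24); (7, P9); (7, P9); (NULL, NULL)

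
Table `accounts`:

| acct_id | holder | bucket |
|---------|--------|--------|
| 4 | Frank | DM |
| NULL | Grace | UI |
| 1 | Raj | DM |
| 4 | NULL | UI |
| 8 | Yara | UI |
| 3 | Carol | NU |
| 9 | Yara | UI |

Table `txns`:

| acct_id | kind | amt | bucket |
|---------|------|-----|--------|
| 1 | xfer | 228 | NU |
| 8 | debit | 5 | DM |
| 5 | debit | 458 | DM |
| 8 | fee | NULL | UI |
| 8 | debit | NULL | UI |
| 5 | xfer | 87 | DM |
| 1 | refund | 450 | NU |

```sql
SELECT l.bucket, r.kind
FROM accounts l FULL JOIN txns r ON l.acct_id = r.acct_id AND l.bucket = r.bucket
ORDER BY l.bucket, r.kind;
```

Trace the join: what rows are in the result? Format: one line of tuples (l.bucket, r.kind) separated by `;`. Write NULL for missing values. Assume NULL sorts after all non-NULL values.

(DM, NULL); (DM, NULL); (NU, NULL); (UI, debit); (UI, fee); (UI, NULL); (UI, NULL); (UI, NULL); (NULL, debit); (NULL, debit); (NULL, refund); (NULL, xfer); (NULL, xfer)

FULL OUTER JOIN keeps every row from both sides; unmatched rows get NULL for the other side's columns.
Matching on l.acct_id = r.acct_id AND l.bucket = r.bucket. A NULL in a compared column never satisfies the condition.
Matched pairs: 2; unmatched l rows kept: 6; unmatched r rows kept: 5.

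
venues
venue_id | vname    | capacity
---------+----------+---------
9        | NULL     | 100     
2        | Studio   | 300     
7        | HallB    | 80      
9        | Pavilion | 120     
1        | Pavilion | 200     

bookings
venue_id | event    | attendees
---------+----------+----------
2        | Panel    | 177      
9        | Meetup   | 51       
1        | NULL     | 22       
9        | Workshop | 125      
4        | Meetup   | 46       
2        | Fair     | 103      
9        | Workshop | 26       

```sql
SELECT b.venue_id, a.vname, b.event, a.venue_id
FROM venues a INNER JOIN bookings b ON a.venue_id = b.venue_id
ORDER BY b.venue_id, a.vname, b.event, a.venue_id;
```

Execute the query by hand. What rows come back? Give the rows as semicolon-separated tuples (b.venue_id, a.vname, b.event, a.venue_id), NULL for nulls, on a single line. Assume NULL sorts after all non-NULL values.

INNER JOIN keeps only pairs where the ON condition holds.
Matching on a.venue_id = b.venue_id.
- venue_id=9: 3 matching b row(s), so 3 row(s) emitted.
- venue_id=2: 2 matching b row(s), so 2 row(s) emitted.
- venue_id=7: no matching b row, dropped.
- venue_id=9: 3 matching b row(s), so 3 row(s) emitted.
- venue_id=1: 1 matching b row(s), so 1 row(s) emitted.
After projecting and ordering:
b.venue_id | a.vname | b.event | a.venue_id
1 | Pavilion | NULL | 1
2 | Studio | Fair | 2
2 | Studio | Panel | 2
9 | Pavilion | Meetup | 9
9 | Pavilion | Workshop | 9
9 | Pavilion | Workshop | 9
9 | NULL | Meetup | 9
9 | NULL | Workshop | 9
9 | NULL | Workshop | 9

(1, Pavilion, NULL, 1); (2, Studio, Fair, 2); (2, Studio, Panel, 2); (9, Pavilion, Meetup, 9); (9, Pavilion, Workshop, 9); (9, Pavilion, Workshop, 9); (9, NULL, Meetup, 9); (9, NULL, Workshop, 9); (9, NULL, Workshop, 9)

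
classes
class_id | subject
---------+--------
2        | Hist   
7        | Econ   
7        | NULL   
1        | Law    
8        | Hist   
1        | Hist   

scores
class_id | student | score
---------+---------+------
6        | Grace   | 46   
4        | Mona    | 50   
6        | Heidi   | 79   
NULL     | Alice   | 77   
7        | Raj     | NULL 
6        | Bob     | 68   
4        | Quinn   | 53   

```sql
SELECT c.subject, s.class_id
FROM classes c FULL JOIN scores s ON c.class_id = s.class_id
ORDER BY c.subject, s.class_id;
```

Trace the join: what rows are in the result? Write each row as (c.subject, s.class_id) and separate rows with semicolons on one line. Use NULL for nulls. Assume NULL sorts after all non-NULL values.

FULL OUTER JOIN keeps every row from both sides; unmatched rows get NULL for the other side's columns.
Matching on c.class_id = s.class_id. A NULL in a compared column never satisfies the condition.
- class_id=2: no s row matches, row kept with s columns NULL.
- class_id=7: 1 matching s row(s), so 1 row(s) emitted.
- class_id=7: 1 matching s row(s), so 1 row(s) emitted.
- class_id=1: no s row matches, row kept with s columns NULL.
- class_id=8: no s row matches, row kept with s columns NULL.
- class_id=1: no s row matches, row kept with s columns NULL.
- 6 row(s) from s found no c partner → padded with NULL.

(Econ, 7); (Hist, NULL); (Hist, NULL); (Hist, NULL); (Law, NULL); (NULL, 4); (NULL, 4); (NULL, 6); (NULL, 6); (NULL, 6); (NULL, 7); (NULL, NULL)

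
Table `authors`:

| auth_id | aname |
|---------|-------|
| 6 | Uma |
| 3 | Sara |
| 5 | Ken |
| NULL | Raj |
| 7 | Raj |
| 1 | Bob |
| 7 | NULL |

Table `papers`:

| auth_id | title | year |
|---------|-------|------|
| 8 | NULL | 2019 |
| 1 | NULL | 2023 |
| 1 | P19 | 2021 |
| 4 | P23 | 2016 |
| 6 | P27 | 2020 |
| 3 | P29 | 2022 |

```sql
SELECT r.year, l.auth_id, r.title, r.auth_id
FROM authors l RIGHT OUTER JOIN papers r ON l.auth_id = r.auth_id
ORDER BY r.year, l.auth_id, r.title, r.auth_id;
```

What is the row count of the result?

6

RIGHT JOIN keeps every row from `papers`; unmatched rows get NULL for `authors`'s columns.
Matching on l.auth_id = r.auth_id. A NULL in a compared column never satisfies the condition.
Matched pairs: 4; unmatched r rows kept: 2.
Total: 4 matched + 2 padded = 6 rows.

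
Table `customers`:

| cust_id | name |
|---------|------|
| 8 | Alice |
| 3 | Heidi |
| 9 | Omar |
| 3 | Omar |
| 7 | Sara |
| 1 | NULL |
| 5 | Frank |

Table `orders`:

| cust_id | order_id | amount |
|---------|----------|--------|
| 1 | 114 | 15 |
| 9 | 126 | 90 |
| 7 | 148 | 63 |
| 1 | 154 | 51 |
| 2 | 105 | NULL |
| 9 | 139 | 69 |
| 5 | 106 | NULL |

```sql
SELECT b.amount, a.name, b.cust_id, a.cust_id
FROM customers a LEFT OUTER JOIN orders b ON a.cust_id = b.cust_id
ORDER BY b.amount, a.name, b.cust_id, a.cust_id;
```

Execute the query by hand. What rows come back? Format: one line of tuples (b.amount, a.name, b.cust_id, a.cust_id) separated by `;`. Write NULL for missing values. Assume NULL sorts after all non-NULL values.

LEFT JOIN keeps every row from `customers`; unmatched rows get NULL for `orders`'s columns.
Matching on a.cust_id = b.cust_id.
- cust_id=8: no b row matches, row kept with b columns NULL.
- cust_id=3: no b row matches, row kept with b columns NULL.
- cust_id=9: 2 matching b row(s), so 2 row(s) emitted.
- cust_id=3: no b row matches, row kept with b columns NULL.
- cust_id=7: 1 matching b row(s), so 1 row(s) emitted.
- cust_id=1: 2 matching b row(s), so 2 row(s) emitted.
- cust_id=5: 1 matching b row(s), so 1 row(s) emitted.
After projecting and ordering:
b.amount | a.name | b.cust_id | a.cust_id
15 | NULL | 1 | 1
51 | NULL | 1 | 1
63 | Sara | 7 | 7
69 | Omar | 9 | 9
90 | Omar | 9 | 9
NULL | Alice | NULL | 8
NULL | Frank | 5 | 5
NULL | Heidi | NULL | 3
NULL | Omar | NULL | 3

(15, NULL, 1, 1); (51, NULL, 1, 1); (63, Sara, 7, 7); (69, Omar, 9, 9); (90, Omar, 9, 9); (NULL, Alice, NULL, 8); (NULL, Frank, 5, 5); (NULL, Heidi, NULL, 3); (NULL, Omar, NULL, 3)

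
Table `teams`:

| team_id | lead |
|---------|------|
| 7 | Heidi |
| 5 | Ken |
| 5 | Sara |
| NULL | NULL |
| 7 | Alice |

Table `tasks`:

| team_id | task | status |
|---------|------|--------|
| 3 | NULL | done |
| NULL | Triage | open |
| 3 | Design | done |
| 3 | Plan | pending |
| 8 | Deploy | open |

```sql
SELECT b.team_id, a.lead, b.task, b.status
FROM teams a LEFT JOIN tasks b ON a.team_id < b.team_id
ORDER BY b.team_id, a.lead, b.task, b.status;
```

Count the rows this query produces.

5

LEFT JOIN keeps every row from `teams`; unmatched rows get NULL for `tasks`'s columns.
Matching on a.team_id < b.team_id. A NULL in a compared column never satisfies the condition.
Matched pairs: 4; unmatched a rows kept: 1.
Total: 4 matched + 1 padded = 5 rows.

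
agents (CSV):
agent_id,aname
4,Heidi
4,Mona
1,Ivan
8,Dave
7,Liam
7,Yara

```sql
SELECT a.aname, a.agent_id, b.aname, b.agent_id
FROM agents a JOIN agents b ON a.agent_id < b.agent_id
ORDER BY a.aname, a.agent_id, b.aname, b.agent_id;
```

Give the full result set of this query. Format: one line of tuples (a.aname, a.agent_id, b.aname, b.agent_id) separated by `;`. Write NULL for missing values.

INNER JOIN keeps only pairs where the ON condition holds.
Matching on a.agent_id < b.agent_id.
- agent_id=4: 3 matching b row(s), so 3 row(s) emitted.
- agent_id=4: 3 matching b row(s), so 3 row(s) emitted.
- agent_id=1: 5 matching b row(s), so 5 row(s) emitted.
- agent_id=8: no matching b row, dropped.
- agent_id=7: 1 matching b row(s), so 1 row(s) emitted.
- agent_id=7: 1 matching b row(s), so 1 row(s) emitted.

(Heidi, 4, Dave, 8); (Heidi, 4, Liam, 7); (Heidi, 4, Yara, 7); (Ivan, 1, Dave, 8); (Ivan, 1, Heidi, 4); (Ivan, 1, Liam, 7); (Ivan, 1, Mona, 4); (Ivan, 1, Yara, 7); (Liam, 7, Dave, 8); (Mona, 4, Dave, 8); (Mona, 4, Liam, 7); (Mona, 4, Yara, 7); (Yara, 7, Dave, 8)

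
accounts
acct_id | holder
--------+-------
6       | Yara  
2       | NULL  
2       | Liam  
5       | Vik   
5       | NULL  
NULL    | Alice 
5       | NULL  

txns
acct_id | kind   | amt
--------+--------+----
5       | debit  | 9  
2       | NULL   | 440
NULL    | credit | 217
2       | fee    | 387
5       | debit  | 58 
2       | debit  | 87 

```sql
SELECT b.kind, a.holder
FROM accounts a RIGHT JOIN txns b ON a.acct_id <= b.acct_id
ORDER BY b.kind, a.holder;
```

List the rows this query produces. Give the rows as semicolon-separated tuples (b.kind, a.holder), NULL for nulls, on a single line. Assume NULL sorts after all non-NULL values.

RIGHT JOIN keeps every row from `txns`; unmatched rows get NULL for `accounts`'s columns.
Matching on a.acct_id <= b.acct_id. A NULL in a compared column never satisfies the condition.
Matched pairs: 16; unmatched b rows kept: 1.

(credit, NULL); (debit, Liam); (debit, Liam); (debit, Liam); (debit, Vik); (debit, Vik); (debit, NULL); (debit, NULL); (debit, NULL); (debit, NULL); (debit, NULL); (debit, NULL); (debit, NULL); (fee, Liam); (fee, NULL); (NULL, Liam); (NULL, NULL)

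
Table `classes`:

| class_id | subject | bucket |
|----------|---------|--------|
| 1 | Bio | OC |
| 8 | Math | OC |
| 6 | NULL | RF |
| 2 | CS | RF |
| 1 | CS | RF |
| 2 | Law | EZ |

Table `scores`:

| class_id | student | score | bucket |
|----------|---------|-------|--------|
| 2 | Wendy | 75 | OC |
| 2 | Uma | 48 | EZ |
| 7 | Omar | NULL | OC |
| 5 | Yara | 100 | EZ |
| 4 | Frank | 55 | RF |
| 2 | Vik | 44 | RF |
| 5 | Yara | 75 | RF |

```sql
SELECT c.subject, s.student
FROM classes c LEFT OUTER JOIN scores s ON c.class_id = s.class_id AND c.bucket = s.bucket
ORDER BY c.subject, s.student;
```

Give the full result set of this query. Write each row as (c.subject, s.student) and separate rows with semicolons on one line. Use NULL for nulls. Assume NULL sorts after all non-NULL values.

(Bio, NULL); (CS, Vik); (CS, NULL); (Law, Uma); (Math, NULL); (NULL, NULL)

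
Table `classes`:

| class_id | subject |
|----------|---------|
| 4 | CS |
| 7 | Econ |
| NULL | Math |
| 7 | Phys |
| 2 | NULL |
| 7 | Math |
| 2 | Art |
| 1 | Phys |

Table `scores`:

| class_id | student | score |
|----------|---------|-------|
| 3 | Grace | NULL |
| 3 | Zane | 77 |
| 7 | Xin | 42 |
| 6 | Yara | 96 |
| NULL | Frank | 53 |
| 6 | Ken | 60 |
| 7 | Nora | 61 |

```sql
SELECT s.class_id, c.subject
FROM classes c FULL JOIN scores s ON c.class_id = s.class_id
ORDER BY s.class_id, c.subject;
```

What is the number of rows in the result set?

16

FULL OUTER JOIN keeps every row from both sides; unmatched rows get NULL for the other side's columns.
Matching on c.class_id = s.class_id. A NULL in a compared column never satisfies the condition.
Matched pairs: 6; unmatched c rows kept: 5; unmatched s rows kept: 5.
Total: 6 matched + 10 padded = 16 rows.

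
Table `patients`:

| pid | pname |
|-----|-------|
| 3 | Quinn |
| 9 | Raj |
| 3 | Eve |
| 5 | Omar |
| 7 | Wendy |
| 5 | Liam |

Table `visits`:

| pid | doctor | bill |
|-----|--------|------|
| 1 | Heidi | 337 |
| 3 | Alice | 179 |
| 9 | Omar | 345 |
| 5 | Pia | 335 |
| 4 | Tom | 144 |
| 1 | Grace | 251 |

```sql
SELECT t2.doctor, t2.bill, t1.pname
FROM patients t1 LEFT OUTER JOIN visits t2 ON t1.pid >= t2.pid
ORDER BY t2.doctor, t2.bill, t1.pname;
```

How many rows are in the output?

27

LEFT JOIN keeps every row from `patients`; unmatched rows get NULL for `visits`'s columns.
Matching on t1.pid >= t2.pid.
- t1[0] pid=3 → 3 match(es) in t2 → 3 row(s).
- t1[1] pid=9 → 6 match(es) in t2 → 6 row(s).
- t1[2] pid=3 → 3 match(es) in t2 → 3 row(s).
- t1[3] pid=5 → 5 match(es) in t2 → 5 row(s).
- t1[4] pid=7 → 5 match(es) in t2 → 5 row(s).
- t1[5] pid=5 → 5 match(es) in t2 → 5 row(s).
Total: 27 rows.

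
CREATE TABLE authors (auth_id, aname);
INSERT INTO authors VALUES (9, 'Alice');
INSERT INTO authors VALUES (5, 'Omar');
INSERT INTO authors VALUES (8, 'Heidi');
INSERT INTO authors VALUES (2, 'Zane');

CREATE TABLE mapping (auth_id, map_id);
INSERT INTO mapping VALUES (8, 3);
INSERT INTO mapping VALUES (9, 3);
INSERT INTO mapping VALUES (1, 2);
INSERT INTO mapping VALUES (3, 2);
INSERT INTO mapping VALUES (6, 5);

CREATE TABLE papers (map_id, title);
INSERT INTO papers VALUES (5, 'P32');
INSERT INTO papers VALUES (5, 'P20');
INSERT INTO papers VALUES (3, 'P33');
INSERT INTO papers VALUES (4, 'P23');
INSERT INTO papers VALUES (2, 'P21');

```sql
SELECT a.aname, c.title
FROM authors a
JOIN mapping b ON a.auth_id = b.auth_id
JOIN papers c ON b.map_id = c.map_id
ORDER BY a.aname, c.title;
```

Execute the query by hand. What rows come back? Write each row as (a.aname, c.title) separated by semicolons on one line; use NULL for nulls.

Step 1 — a INNER JOIN b on auth_id → 2 row(s).
Then INNER JOIN `papers c` on map_id: keep only rows whose b.map_id appears in c.

(Alice, P33); (Heidi, P33)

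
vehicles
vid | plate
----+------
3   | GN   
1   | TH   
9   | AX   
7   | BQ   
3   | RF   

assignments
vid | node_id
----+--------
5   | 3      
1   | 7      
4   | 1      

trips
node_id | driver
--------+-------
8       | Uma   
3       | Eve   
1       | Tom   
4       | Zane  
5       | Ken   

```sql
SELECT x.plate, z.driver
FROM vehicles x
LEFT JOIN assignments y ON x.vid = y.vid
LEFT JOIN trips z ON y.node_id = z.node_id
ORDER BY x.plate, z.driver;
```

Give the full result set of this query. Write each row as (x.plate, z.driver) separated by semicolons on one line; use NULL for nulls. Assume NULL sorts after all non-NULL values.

(AX, NULL); (BQ, NULL); (GN, NULL); (RF, NULL); (TH, NULL)

Joins associate left-to-right: vehicles LEFT JOIN assignments on vid gives 5 intermediate row(s).
Then LEFT JOIN `trips z` on node_id: each of those 5 rows is kept; rows whose y.node_id has no match in z get NULL for z's columns.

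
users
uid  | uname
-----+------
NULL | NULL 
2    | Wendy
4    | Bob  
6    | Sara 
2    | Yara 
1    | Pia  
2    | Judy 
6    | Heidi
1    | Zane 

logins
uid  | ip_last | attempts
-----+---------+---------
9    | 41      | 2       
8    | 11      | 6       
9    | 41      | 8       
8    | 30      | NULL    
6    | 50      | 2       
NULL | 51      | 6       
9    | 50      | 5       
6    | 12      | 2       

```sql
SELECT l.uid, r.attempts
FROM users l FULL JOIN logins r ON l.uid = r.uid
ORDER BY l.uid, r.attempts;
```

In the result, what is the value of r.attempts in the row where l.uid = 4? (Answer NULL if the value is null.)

NULL

FULL OUTER JOIN keeps every row from both sides; unmatched rows get NULL for the other side's columns.
Matching on l.uid = r.uid. A NULL in a compared column never satisfies the condition.
Matched pairs: 4; unmatched l rows kept: 7; unmatched r rows kept: 6.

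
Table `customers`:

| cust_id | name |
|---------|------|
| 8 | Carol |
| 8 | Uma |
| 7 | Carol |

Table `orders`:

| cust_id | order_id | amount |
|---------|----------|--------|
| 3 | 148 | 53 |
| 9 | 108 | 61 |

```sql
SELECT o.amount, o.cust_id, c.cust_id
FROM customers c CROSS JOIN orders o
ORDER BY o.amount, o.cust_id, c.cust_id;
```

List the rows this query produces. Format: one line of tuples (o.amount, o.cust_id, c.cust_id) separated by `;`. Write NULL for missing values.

(53, 3, 7); (53, 3, 8); (53, 3, 8); (61, 9, 7); (61, 9, 8); (61, 9, 8)

CROSS JOIN pairs every row of `customers` with every row of `orders`: 3 × 2 = 6 rows.
After projecting and ordering:
o.amount | o.cust_id | c.cust_id
53 | 3 | 7
53 | 3 | 8
53 | 3 | 8
61 | 9 | 7
61 | 9 | 8
61 | 9 | 8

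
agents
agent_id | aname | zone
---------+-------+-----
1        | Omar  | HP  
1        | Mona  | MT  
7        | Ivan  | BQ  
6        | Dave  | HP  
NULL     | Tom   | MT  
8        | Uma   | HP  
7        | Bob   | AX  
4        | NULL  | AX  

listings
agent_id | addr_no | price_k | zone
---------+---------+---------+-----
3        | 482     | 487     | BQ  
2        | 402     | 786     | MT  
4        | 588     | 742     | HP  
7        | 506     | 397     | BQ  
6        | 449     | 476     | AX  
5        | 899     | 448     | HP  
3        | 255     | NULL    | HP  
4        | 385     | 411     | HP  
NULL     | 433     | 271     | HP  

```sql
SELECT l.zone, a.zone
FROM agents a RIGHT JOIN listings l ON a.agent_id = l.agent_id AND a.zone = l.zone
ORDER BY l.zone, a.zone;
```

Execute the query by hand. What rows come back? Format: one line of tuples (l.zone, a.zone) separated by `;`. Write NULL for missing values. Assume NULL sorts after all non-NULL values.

RIGHT JOIN keeps every row from `listings`; unmatched rows get NULL for `agents`'s columns.
Matching on a.agent_id = l.agent_id AND a.zone = l.zone. A NULL in a compared column never satisfies the condition.
- a[0] agent_id=1, zone=HP → no match.
- a[1] agent_id=1, zone=MT → no match.
- a[2] agent_id=7, zone=BQ → 1 match(es) in l → 1 row(s).
- a[3] agent_id=6, zone=HP → no match.
- a[4] agent_id=NULL, zone=MT → no match.
- a[5] agent_id=8, zone=HP → no match.
- a[6] agent_id=7, zone=AX → no match.
- a[7] agent_id=4, zone=AX → no match.
- 8 row(s) from l found no a partner → padded with NULL.
After projecting and ordering:
l.zone | a.zone
AX | NULL
BQ | BQ
BQ | NULL
HP | NULL
HP | NULL
HP | NULL
HP | NULL
HP | NULL
MT | NULL

(AX, NULL); (BQ, BQ); (BQ, NULL); (HP, NULL); (HP, NULL); (HP, NULL); (HP, NULL); (HP, NULL); (MT, NULL)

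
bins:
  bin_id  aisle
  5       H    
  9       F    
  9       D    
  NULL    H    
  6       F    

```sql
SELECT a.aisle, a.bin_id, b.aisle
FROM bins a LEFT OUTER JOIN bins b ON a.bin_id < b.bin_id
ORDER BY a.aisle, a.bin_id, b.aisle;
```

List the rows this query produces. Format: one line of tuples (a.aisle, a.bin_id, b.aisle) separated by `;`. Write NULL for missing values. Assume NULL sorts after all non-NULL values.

LEFT JOIN keeps every row from `bins a`; unmatched rows get NULL for `bins b`'s columns.
Matching on a.bin_id < b.bin_id. A NULL in a compared column never satisfies the condition.
- bin_id=5: 3 matching b row(s), so 3 row(s) emitted.
- bin_id=9: no b row matches, row kept with b columns NULL.
- bin_id=9: no b row matches, row kept with b columns NULL.
- bin_id=NULL: no b row matches, row kept with b columns NULL.
- bin_id=6: 2 matching b row(s), so 2 row(s) emitted.
After projecting and ordering:
a.aisle | a.bin_id | b.aisle
D | 9 | NULL
F | 6 | D
F | 6 | F
F | 9 | NULL
H | 5 | D
H | 5 | F
H | 5 | F
H | NULL | NULL

(D, 9, NULL); (F, 6, D); (F, 6, F); (F, 9, NULL); (H, 5, D); (H, 5, F); (H, 5, F); (H, NULL, NULL)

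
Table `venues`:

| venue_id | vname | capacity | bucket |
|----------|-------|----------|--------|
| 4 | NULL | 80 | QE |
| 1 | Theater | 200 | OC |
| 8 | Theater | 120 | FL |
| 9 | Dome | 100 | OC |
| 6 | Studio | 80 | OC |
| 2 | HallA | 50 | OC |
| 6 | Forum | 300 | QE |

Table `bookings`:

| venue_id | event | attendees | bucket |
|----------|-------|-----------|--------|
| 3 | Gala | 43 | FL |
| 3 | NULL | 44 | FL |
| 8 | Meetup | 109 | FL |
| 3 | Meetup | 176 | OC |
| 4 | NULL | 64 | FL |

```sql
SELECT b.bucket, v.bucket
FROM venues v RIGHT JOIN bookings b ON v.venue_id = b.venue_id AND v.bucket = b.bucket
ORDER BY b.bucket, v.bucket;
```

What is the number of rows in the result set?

5

RIGHT JOIN keeps every row from `bookings`; unmatched rows get NULL for `venues`'s columns.
Matching on v.venue_id = b.venue_id AND v.bucket = b.bucket.
- v[0] venue_id=4, bucket=QE → no match.
- v[1] venue_id=1, bucket=OC → no match.
- v[2] venue_id=8, bucket=FL → 1 match(es) in b → 1 row(s).
- v[3] venue_id=9, bucket=OC → no match.
- v[4] venue_id=6, bucket=OC → no match.
- v[5] venue_id=2, bucket=OC → no match.
- v[6] venue_id=6, bucket=QE → no match.
- plus 4 unmatched b row(s), each kept with NULL v columns.
Total: 1 matched + 4 padded = 5 rows.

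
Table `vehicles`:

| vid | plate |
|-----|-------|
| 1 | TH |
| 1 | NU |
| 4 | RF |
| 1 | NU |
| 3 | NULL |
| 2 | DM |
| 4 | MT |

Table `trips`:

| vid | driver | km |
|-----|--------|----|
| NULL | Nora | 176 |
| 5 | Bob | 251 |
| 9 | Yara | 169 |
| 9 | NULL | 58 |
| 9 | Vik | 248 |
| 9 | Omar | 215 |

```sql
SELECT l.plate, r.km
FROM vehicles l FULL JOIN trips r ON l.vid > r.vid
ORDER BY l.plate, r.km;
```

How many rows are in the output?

FULL OUTER JOIN keeps every row from both sides; unmatched rows get NULL for the other side's columns.
Matching on l.vid > r.vid. A NULL in a compared column never satisfies the condition.
Matched pairs: 0; unmatched l rows kept: 7; unmatched r rows kept: 6.
Total: 0 matched + 13 padded = 13 rows.

13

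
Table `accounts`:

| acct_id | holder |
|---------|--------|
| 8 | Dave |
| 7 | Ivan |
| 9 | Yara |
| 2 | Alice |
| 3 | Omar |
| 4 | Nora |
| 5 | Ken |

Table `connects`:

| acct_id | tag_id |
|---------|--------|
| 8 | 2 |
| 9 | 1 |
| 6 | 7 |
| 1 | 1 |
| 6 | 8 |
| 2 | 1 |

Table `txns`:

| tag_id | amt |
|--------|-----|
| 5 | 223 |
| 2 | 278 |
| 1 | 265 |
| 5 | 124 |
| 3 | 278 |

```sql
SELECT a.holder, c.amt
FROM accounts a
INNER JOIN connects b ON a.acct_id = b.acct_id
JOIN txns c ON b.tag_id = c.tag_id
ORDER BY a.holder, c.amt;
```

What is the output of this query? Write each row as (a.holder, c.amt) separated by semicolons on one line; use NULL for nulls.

(Alice, 265); (Dave, 278); (Yara, 265)

Step 1 — a INNER JOIN b on acct_id → 3 row(s).
Then INNER JOIN `txns c` on tag_id: keep only rows whose b.tag_id appears in c.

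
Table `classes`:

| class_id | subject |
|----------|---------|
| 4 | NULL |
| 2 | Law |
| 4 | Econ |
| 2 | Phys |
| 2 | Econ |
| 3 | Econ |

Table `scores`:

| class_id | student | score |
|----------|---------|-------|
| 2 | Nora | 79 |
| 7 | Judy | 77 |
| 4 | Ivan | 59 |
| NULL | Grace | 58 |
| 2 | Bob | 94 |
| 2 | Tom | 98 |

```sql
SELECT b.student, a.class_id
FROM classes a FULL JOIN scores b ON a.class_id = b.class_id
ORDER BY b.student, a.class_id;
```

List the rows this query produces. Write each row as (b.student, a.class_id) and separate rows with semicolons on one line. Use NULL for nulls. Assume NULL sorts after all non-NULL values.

(Bob, 2); (Bob, 2); (Bob, 2); (Grace, NULL); (Ivan, 4); (Ivan, 4); (Judy, NULL); (Nora, 2); (Nora, 2); (Nora, 2); (Tom, 2); (Tom, 2); (Tom, 2); (NULL, 3)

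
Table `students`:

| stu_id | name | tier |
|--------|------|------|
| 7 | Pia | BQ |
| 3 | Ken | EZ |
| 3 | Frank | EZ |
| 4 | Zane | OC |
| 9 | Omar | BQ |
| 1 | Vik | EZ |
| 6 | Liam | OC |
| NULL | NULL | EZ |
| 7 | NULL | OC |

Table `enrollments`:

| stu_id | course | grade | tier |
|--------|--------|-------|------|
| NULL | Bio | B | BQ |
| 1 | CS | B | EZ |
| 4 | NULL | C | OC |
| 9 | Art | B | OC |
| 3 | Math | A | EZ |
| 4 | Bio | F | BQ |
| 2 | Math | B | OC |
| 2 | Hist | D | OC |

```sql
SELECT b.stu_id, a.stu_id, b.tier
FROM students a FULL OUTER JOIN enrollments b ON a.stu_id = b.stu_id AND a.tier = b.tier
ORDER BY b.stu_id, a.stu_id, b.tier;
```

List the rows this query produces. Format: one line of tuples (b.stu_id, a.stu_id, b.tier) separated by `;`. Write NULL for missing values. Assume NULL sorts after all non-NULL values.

(1, 1, EZ); (2, NULL, OC); (2, NULL, OC); (3, 3, EZ); (3, 3, EZ); (4, 4, OC); (4, NULL, BQ); (9, NULL, OC); (NULL, 6, NULL); (NULL, 7, NULL); (NULL, 7, NULL); (NULL, 9, NULL); (NULL, NULL, BQ); (NULL, NULL, NULL)

FULL OUTER JOIN keeps every row from both sides; unmatched rows get NULL for the other side's columns.
Matching on a.stu_id = b.stu_id AND a.tier = b.tier. A NULL in a compared column never satisfies the condition.
- stu_id=7, tier=BQ: no b row matches, row kept with b columns NULL.
- stu_id=3, tier=EZ: 1 matching b row(s), so 1 row(s) emitted.
- stu_id=3, tier=EZ: 1 matching b row(s), so 1 row(s) emitted.
- stu_id=4, tier=OC: 1 matching b row(s), so 1 row(s) emitted.
- stu_id=9, tier=BQ: no b row matches, row kept with b columns NULL.
- stu_id=1, tier=EZ: 1 matching b row(s), so 1 row(s) emitted.
- stu_id=6, tier=OC: no b row matches, row kept with b columns NULL.
- stu_id=NULL, tier=EZ: no b row matches, row kept with b columns NULL.
- stu_id=7, tier=OC: no b row matches, row kept with b columns NULL.
- 5 b row(s) had no a match → kept, a columns NULL.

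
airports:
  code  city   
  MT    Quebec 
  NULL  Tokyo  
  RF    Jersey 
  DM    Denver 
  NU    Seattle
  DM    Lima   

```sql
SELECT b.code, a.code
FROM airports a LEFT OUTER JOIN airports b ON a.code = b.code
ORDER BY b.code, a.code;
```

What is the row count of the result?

LEFT JOIN keeps every row from `airports a`; unmatched rows get NULL for `airports b`'s columns.
Matching on a.code = b.code. A NULL in a compared column never satisfies the condition.
Matched pairs: 7; unmatched a rows kept: 1.
Total: 7 matched + 1 padded = 8 rows.

8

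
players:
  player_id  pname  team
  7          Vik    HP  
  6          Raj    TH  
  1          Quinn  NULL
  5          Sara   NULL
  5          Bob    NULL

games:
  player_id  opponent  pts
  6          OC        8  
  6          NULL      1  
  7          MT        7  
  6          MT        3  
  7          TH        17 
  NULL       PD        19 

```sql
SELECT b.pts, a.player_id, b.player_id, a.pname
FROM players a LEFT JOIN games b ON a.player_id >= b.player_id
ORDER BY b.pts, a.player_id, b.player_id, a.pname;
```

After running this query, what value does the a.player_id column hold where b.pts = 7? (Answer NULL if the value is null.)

LEFT JOIN keeps every row from `players`; unmatched rows get NULL for `games`'s columns.
Matching on a.player_id >= b.player_id. A NULL in a compared column never satisfies the condition.
Matched pairs: 8; unmatched a rows kept: 3.

7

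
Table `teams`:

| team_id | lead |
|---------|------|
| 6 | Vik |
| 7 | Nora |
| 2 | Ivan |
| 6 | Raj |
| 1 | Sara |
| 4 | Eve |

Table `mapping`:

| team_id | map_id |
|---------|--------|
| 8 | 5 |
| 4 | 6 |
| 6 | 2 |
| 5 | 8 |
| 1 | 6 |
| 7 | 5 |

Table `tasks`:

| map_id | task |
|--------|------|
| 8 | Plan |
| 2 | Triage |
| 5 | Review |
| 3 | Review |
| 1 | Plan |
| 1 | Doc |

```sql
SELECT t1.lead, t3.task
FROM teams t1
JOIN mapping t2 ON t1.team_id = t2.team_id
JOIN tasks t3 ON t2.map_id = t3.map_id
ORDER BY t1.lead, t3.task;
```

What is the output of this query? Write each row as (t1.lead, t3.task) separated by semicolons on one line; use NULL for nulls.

(Nora, Review); (Raj, Triage); (Vik, Triage)

Joins associate left-to-right: teams INNER JOIN mapping on team_id gives 5 intermediate row(s).
Then INNER JOIN `tasks t3` on map_id: keep only rows whose t2.map_id appears in t3.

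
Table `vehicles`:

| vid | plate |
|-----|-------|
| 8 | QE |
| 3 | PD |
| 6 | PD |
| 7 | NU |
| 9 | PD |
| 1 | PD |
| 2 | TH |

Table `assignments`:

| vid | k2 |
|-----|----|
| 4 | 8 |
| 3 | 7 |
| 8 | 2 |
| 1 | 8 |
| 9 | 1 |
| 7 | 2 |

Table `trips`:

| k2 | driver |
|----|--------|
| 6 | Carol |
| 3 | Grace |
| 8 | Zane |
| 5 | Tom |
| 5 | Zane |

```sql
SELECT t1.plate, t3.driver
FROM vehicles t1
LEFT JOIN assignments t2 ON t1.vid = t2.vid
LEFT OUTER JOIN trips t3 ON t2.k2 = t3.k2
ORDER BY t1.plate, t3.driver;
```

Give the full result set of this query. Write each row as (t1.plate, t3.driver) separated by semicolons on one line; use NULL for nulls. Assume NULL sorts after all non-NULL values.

(NU, NULL); (PD, Zane); (PD, NULL); (PD, NULL); (PD, NULL); (QE, NULL); (TH, NULL)

Joins associate left-to-right: vehicles LEFT JOIN assignments on vid gives 7 intermediate row(s).
Then LEFT JOIN `trips t3` on k2: each of those 7 rows is kept; rows whose t2.k2 has no match in t3 get NULL for t3's columns.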